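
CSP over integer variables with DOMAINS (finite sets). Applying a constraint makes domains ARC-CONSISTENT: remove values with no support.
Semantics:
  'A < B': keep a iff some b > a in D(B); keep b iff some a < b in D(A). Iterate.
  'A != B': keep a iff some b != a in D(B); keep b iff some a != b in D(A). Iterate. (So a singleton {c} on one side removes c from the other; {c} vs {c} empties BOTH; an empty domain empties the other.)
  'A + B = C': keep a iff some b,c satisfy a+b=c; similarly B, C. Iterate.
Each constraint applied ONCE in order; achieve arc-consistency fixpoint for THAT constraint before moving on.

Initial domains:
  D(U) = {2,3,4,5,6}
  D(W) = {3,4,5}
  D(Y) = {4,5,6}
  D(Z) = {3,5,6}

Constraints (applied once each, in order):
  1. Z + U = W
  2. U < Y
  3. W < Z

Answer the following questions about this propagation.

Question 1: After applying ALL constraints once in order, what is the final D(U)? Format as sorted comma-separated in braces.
Answer: {2}

Derivation:
Constraint 1 (Z + U = W) on D(Z)={3,5,6} D(U)={2,3,4,5,6} D(W)={3,4,5}: Z {3,5,6}->{3}; U {2,3,4,5,6}->{2}; W {3,4,5}->{5}
Constraint 2 (U < Y) on D(U)={2} D(Y)={4,5,6}: no change
Constraint 3 (W < Z) on D(W)={5} D(Z)={3}: W {5}->{}; Z {3}->{}
So after all 3 constraints: D(U) = {2}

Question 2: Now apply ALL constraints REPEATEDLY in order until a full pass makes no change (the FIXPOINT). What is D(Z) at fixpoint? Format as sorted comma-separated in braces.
pass 0 (initial): D(Z)={3,5,6}
pass 1: U {2,3,4,5,6}->{2}; W {3,4,5}->{}; Z {3,5,6}->{}
pass 2: U {2}->{}; Y {4,5,6}->{}
pass 3: no change
Fixpoint after 3 passes: D(Z) = {}

Answer: {}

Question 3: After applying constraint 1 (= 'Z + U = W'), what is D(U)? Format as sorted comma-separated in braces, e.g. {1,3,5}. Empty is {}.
Answer: {2}

Derivation:
Constraint 1 (Z + U = W) on D(Z)={3,5,6} D(U)={2,3,4,5,6} D(W)={3,4,5}: Z {3,5,6}->{3}; U {2,3,4,5,6}->{2}; W {3,4,5}->{5}
So after constraint 1: D(U) = {2}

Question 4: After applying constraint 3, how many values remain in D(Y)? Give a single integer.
Answer: 3

Derivation:
Constraint 1 (Z + U = W) on D(Z)={3,5,6} D(U)={2,3,4,5,6} D(W)={3,4,5}: Z {3,5,6}->{3}; U {2,3,4,5,6}->{2}; W {3,4,5}->{5}
Constraint 2 (U < Y) on D(U)={2} D(Y)={4,5,6}: no change
Constraint 3 (W < Z) on D(W)={5} D(Z)={3}: W {5}->{}; Z {3}->{}
So after constraint 3: D(Y)={4,5,6}, size = 3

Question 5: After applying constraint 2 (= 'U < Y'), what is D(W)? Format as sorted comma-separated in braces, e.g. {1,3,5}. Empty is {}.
Constraint 1 (Z + U = W) on D(Z)={3,5,6} D(U)={2,3,4,5,6} D(W)={3,4,5}: Z {3,5,6}->{3}; U {2,3,4,5,6}->{2}; W {3,4,5}->{5}
Constraint 2 (U < Y) on D(U)={2} D(Y)={4,5,6}: no change
So after constraint 2: D(W) = {5}

Answer: {5}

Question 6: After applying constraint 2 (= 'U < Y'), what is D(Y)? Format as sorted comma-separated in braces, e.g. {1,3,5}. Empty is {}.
Answer: {4,5,6}

Derivation:
Constraint 1 (Z + U = W) on D(Z)={3,5,6} D(U)={2,3,4,5,6} D(W)={3,4,5}: Z {3,5,6}->{3}; U {2,3,4,5,6}->{2}; W {3,4,5}->{5}
Constraint 2 (U < Y) on D(U)={2} D(Y)={4,5,6}: no change
So after constraint 2: D(Y) = {4,5,6}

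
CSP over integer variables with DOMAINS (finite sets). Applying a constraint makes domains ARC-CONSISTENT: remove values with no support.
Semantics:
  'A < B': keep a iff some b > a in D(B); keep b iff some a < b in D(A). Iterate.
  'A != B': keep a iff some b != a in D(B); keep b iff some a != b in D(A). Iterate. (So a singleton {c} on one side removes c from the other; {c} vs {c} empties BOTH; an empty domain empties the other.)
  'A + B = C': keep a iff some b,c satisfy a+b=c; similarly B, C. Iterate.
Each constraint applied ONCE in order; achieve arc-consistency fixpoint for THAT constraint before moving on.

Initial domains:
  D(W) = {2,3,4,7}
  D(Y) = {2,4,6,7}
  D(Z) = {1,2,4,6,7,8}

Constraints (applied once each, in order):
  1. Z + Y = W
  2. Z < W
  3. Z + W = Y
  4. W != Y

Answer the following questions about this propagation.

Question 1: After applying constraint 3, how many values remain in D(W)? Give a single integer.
Constraint 1 (Z + Y = W) on D(Z)={1,2,4,6,7,8} D(Y)={2,4,6,7} D(W)={2,3,4,7}: Z {1,2,4,6,7,8}->{1,2}; Y {2,4,6,7}->{2,6}; W {2,3,4,7}->{3,4,7}
Constraint 2 (Z < W) on D(Z)={1,2} D(W)={3,4,7}: no change
Constraint 3 (Z + W = Y) on D(Z)={1,2} D(W)={3,4,7} D(Y)={2,6}: Z {1,2}->{2}; W {3,4,7}->{4}; Y {2,6}->{6}
So after constraint 3: D(W)={4}, size = 1

Answer: 1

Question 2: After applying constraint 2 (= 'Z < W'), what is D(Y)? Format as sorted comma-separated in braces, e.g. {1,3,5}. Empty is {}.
Constraint 1 (Z + Y = W) on D(Z)={1,2,4,6,7,8} D(Y)={2,4,6,7} D(W)={2,3,4,7}: Z {1,2,4,6,7,8}->{1,2}; Y {2,4,6,7}->{2,6}; W {2,3,4,7}->{3,4,7}
Constraint 2 (Z < W) on D(Z)={1,2} D(W)={3,4,7}: no change
So after constraint 2: D(Y) = {2,6}

Answer: {2,6}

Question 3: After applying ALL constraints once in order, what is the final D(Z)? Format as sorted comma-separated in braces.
Answer: {2}

Derivation:
Constraint 1 (Z + Y = W) on D(Z)={1,2,4,6,7,8} D(Y)={2,4,6,7} D(W)={2,3,4,7}: Z {1,2,4,6,7,8}->{1,2}; Y {2,4,6,7}->{2,6}; W {2,3,4,7}->{3,4,7}
Constraint 2 (Z < W) on D(Z)={1,2} D(W)={3,4,7}: no change
Constraint 3 (Z + W = Y) on D(Z)={1,2} D(W)={3,4,7} D(Y)={2,6}: Z {1,2}->{2}; W {3,4,7}->{4}; Y {2,6}->{6}
Constraint 4 (W != Y) on D(W)={4} D(Y)={6}: no change
So after all 4 constraints: D(Z) = {2}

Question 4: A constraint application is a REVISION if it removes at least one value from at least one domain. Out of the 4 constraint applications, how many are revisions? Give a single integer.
Constraint 1 (Z + Y = W) on D(Z)={1,2,4,6,7,8} D(Y)={2,4,6,7} D(W)={2,3,4,7}: Z {1,2,4,6,7,8}->{1,2}; Y {2,4,6,7}->{2,6}; W {2,3,4,7}->{3,4,7} => REVISION
Constraint 2 (Z < W) on D(Z)={1,2} D(W)={3,4,7}: no change => not a revision
Constraint 3 (Z + W = Y) on D(Z)={1,2} D(W)={3,4,7} D(Y)={2,6}: Z {1,2}->{2}; W {3,4,7}->{4}; Y {2,6}->{6} => REVISION
Constraint 4 (W != Y) on D(W)={4} D(Y)={6}: no change => not a revision
Total revisions = 2

Answer: 2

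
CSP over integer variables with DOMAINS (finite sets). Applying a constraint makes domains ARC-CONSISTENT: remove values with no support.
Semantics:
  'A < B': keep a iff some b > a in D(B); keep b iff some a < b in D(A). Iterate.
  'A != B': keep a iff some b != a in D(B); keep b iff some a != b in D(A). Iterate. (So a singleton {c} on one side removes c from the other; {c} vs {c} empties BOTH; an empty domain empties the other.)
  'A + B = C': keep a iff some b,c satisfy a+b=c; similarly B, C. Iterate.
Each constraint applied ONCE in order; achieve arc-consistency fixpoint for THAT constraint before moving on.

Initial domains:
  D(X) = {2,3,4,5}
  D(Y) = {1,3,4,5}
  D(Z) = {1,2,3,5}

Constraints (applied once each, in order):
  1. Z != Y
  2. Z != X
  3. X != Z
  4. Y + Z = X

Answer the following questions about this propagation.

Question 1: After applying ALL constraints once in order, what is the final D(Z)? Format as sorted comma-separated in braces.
Constraint 1 (Z != Y) on D(Z)={1,2,3,5} D(Y)={1,3,4,5}: no change
Constraint 2 (Z != X) on D(Z)={1,2,3,5} D(X)={2,3,4,5}: no change
Constraint 3 (X != Z) on D(X)={2,3,4,5} D(Z)={1,2,3,5}: no change
Constraint 4 (Y + Z = X) on D(Y)={1,3,4,5} D(Z)={1,2,3,5} D(X)={2,3,4,5}: Y {1,3,4,5}->{1,3,4}; Z {1,2,3,5}->{1,2,3}
So after all 4 constraints: D(Z) = {1,2,3}

Answer: {1,2,3}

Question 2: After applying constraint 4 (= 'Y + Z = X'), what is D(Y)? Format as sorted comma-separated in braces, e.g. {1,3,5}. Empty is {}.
Answer: {1,3,4}

Derivation:
Constraint 1 (Z != Y) on D(Z)={1,2,3,5} D(Y)={1,3,4,5}: no change
Constraint 2 (Z != X) on D(Z)={1,2,3,5} D(X)={2,3,4,5}: no change
Constraint 3 (X != Z) on D(X)={2,3,4,5} D(Z)={1,2,3,5}: no change
Constraint 4 (Y + Z = X) on D(Y)={1,3,4,5} D(Z)={1,2,3,5} D(X)={2,3,4,5}: Y {1,3,4,5}->{1,3,4}; Z {1,2,3,5}->{1,2,3}
So after constraint 4: D(Y) = {1,3,4}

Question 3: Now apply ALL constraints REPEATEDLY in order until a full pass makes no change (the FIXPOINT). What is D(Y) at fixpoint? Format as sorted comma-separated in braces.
Answer: {1,3,4}

Derivation:
pass 0 (initial): D(Y)={1,3,4,5}
pass 1: Y {1,3,4,5}->{1,3,4}; Z {1,2,3,5}->{1,2,3}
pass 2: no change
Fixpoint after 2 passes: D(Y) = {1,3,4}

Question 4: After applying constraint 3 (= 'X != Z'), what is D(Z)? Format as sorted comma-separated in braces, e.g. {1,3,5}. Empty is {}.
Constraint 1 (Z != Y) on D(Z)={1,2,3,5} D(Y)={1,3,4,5}: no change
Constraint 2 (Z != X) on D(Z)={1,2,3,5} D(X)={2,3,4,5}: no change
Constraint 3 (X != Z) on D(X)={2,3,4,5} D(Z)={1,2,3,5}: no change
So after constraint 3: D(Z) = {1,2,3,5}

Answer: {1,2,3,5}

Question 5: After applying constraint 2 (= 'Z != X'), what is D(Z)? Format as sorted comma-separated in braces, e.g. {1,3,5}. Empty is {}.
Constraint 1 (Z != Y) on D(Z)={1,2,3,5} D(Y)={1,3,4,5}: no change
Constraint 2 (Z != X) on D(Z)={1,2,3,5} D(X)={2,3,4,5}: no change
So after constraint 2: D(Z) = {1,2,3,5}

Answer: {1,2,3,5}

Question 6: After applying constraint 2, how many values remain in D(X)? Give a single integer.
Answer: 4

Derivation:
Constraint 1 (Z != Y) on D(Z)={1,2,3,5} D(Y)={1,3,4,5}: no change
Constraint 2 (Z != X) on D(Z)={1,2,3,5} D(X)={2,3,4,5}: no change
So after constraint 2: D(X)={2,3,4,5}, size = 4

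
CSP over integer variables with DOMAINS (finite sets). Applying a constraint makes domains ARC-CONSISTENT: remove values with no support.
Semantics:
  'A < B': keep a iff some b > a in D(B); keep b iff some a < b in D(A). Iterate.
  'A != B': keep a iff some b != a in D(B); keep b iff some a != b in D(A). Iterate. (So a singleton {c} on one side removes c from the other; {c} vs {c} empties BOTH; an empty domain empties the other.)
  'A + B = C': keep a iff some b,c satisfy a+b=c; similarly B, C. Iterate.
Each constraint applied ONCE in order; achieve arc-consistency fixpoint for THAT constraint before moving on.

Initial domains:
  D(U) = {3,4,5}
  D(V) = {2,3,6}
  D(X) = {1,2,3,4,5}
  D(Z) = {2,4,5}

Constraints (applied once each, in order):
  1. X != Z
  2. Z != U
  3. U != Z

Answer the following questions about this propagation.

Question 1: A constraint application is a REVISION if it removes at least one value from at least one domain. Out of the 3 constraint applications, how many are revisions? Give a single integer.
Constraint 1 (X != Z) on D(X)={1,2,3,4,5} D(Z)={2,4,5}: no change => not a revision
Constraint 2 (Z != U) on D(Z)={2,4,5} D(U)={3,4,5}: no change => not a revision
Constraint 3 (U != Z) on D(U)={3,4,5} D(Z)={2,4,5}: no change => not a revision
Total revisions = 0

Answer: 0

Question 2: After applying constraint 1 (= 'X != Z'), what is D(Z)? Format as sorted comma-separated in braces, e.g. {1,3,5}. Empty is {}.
Answer: {2,4,5}

Derivation:
Constraint 1 (X != Z) on D(X)={1,2,3,4,5} D(Z)={2,4,5}: no change
So after constraint 1: D(Z) = {2,4,5}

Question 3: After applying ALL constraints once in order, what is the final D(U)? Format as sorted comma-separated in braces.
Constraint 1 (X != Z) on D(X)={1,2,3,4,5} D(Z)={2,4,5}: no change
Constraint 2 (Z != U) on D(Z)={2,4,5} D(U)={3,4,5}: no change
Constraint 3 (U != Z) on D(U)={3,4,5} D(Z)={2,4,5}: no change
So after all 3 constraints: D(U) = {3,4,5}

Answer: {3,4,5}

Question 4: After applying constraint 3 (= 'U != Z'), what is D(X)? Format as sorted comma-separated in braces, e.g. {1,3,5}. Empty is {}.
Answer: {1,2,3,4,5}

Derivation:
Constraint 1 (X != Z) on D(X)={1,2,3,4,5} D(Z)={2,4,5}: no change
Constraint 2 (Z != U) on D(Z)={2,4,5} D(U)={3,4,5}: no change
Constraint 3 (U != Z) on D(U)={3,4,5} D(Z)={2,4,5}: no change
So after constraint 3: D(X) = {1,2,3,4,5}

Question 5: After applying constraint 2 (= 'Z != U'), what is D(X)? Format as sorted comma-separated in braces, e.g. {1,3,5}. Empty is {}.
Answer: {1,2,3,4,5}

Derivation:
Constraint 1 (X != Z) on D(X)={1,2,3,4,5} D(Z)={2,4,5}: no change
Constraint 2 (Z != U) on D(Z)={2,4,5} D(U)={3,4,5}: no change
So after constraint 2: D(X) = {1,2,3,4,5}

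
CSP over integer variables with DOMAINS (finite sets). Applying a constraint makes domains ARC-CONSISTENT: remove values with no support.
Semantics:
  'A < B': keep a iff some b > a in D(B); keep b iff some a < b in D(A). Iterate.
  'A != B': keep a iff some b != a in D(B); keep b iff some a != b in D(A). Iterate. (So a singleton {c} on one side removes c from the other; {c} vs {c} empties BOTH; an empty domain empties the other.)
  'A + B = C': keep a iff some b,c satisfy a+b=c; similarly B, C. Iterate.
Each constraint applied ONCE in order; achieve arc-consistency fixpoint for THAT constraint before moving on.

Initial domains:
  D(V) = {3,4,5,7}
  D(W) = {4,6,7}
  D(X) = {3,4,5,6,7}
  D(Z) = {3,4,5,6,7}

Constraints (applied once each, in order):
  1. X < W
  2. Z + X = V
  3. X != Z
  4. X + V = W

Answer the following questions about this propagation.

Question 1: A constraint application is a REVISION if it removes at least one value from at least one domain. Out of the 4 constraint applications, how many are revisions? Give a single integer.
Constraint 1 (X < W) on D(X)={3,4,5,6,7} D(W)={4,6,7}: X {3,4,5,6,7}->{3,4,5,6} => REVISION
Constraint 2 (Z + X = V) on D(Z)={3,4,5,6,7} D(X)={3,4,5,6} D(V)={3,4,5,7}: Z {3,4,5,6,7}->{3,4}; X {3,4,5,6}->{3,4}; V {3,4,5,7}->{7} => REVISION
Constraint 3 (X != Z) on D(X)={3,4} D(Z)={3,4}: no change => not a revision
Constraint 4 (X + V = W) on D(X)={3,4} D(V)={7} D(W)={4,6,7}: X {3,4}->{}; V {7}->{}; W {4,6,7}->{} => REVISION
Total revisions = 3

Answer: 3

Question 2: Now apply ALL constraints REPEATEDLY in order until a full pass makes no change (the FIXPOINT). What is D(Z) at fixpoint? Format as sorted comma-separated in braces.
Answer: {}

Derivation:
pass 0 (initial): D(Z)={3,4,5,6,7}
pass 1: V {3,4,5,7}->{}; W {4,6,7}->{}; X {3,4,5,6,7}->{}; Z {3,4,5,6,7}->{3,4}
pass 2: Z {3,4}->{}
pass 3: no change
Fixpoint after 3 passes: D(Z) = {}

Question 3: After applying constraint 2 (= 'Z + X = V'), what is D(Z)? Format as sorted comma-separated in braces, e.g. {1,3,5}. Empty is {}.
Answer: {3,4}

Derivation:
Constraint 1 (X < W) on D(X)={3,4,5,6,7} D(W)={4,6,7}: X {3,4,5,6,7}->{3,4,5,6}
Constraint 2 (Z + X = V) on D(Z)={3,4,5,6,7} D(X)={3,4,5,6} D(V)={3,4,5,7}: Z {3,4,5,6,7}->{3,4}; X {3,4,5,6}->{3,4}; V {3,4,5,7}->{7}
So after constraint 2: D(Z) = {3,4}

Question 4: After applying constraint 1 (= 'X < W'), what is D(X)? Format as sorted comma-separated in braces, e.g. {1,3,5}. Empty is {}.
Answer: {3,4,5,6}

Derivation:
Constraint 1 (X < W) on D(X)={3,4,5,6,7} D(W)={4,6,7}: X {3,4,5,6,7}->{3,4,5,6}
So after constraint 1: D(X) = {3,4,5,6}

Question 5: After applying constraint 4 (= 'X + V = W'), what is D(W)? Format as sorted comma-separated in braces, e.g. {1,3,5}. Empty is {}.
Answer: {}

Derivation:
Constraint 1 (X < W) on D(X)={3,4,5,6,7} D(W)={4,6,7}: X {3,4,5,6,7}->{3,4,5,6}
Constraint 2 (Z + X = V) on D(Z)={3,4,5,6,7} D(X)={3,4,5,6} D(V)={3,4,5,7}: Z {3,4,5,6,7}->{3,4}; X {3,4,5,6}->{3,4}; V {3,4,5,7}->{7}
Constraint 3 (X != Z) on D(X)={3,4} D(Z)={3,4}: no change
Constraint 4 (X + V = W) on D(X)={3,4} D(V)={7} D(W)={4,6,7}: X {3,4}->{}; V {7}->{}; W {4,6,7}->{}
So after constraint 4: D(W) = {}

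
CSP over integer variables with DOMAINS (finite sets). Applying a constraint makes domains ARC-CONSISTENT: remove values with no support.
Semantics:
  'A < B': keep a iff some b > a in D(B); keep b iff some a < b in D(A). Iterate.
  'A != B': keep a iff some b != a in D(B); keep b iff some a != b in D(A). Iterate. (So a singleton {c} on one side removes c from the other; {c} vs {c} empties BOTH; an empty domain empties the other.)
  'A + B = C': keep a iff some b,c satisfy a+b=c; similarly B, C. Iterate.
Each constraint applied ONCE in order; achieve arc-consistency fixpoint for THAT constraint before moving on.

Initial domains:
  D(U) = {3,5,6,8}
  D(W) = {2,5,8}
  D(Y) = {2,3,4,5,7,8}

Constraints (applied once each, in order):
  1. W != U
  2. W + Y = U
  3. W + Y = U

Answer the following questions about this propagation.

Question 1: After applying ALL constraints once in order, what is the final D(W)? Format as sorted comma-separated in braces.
Answer: {2,5}

Derivation:
Constraint 1 (W != U) on D(W)={2,5,8} D(U)={3,5,6,8}: no change
Constraint 2 (W + Y = U) on D(W)={2,5,8} D(Y)={2,3,4,5,7,8} D(U)={3,5,6,8}: W {2,5,8}->{2,5}; Y {2,3,4,5,7,8}->{3,4}; U {3,5,6,8}->{5,6,8}
Constraint 3 (W + Y = U) on D(W)={2,5} D(Y)={3,4} D(U)={5,6,8}: no change
So after all 3 constraints: D(W) = {2,5}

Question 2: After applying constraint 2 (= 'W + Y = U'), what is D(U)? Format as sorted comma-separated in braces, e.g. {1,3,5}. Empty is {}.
Answer: {5,6,8}

Derivation:
Constraint 1 (W != U) on D(W)={2,5,8} D(U)={3,5,6,8}: no change
Constraint 2 (W + Y = U) on D(W)={2,5,8} D(Y)={2,3,4,5,7,8} D(U)={3,5,6,8}: W {2,5,8}->{2,5}; Y {2,3,4,5,7,8}->{3,4}; U {3,5,6,8}->{5,6,8}
So after constraint 2: D(U) = {5,6,8}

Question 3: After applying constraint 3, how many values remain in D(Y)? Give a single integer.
Answer: 2

Derivation:
Constraint 1 (W != U) on D(W)={2,5,8} D(U)={3,5,6,8}: no change
Constraint 2 (W + Y = U) on D(W)={2,5,8} D(Y)={2,3,4,5,7,8} D(U)={3,5,6,8}: W {2,5,8}->{2,5}; Y {2,3,4,5,7,8}->{3,4}; U {3,5,6,8}->{5,6,8}
Constraint 3 (W + Y = U) on D(W)={2,5} D(Y)={3,4} D(U)={5,6,8}: no change
So after constraint 3: D(Y)={3,4}, size = 2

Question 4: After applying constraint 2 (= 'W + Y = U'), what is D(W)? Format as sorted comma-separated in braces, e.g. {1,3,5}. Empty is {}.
Constraint 1 (W != U) on D(W)={2,5,8} D(U)={3,5,6,8}: no change
Constraint 2 (W + Y = U) on D(W)={2,5,8} D(Y)={2,3,4,5,7,8} D(U)={3,5,6,8}: W {2,5,8}->{2,5}; Y {2,3,4,5,7,8}->{3,4}; U {3,5,6,8}->{5,6,8}
So after constraint 2: D(W) = {2,5}

Answer: {2,5}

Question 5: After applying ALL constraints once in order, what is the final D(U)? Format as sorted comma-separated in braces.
Constraint 1 (W != U) on D(W)={2,5,8} D(U)={3,5,6,8}: no change
Constraint 2 (W + Y = U) on D(W)={2,5,8} D(Y)={2,3,4,5,7,8} D(U)={3,5,6,8}: W {2,5,8}->{2,5}; Y {2,3,4,5,7,8}->{3,4}; U {3,5,6,8}->{5,6,8}
Constraint 3 (W + Y = U) on D(W)={2,5} D(Y)={3,4} D(U)={5,6,8}: no change
So after all 3 constraints: D(U) = {5,6,8}

Answer: {5,6,8}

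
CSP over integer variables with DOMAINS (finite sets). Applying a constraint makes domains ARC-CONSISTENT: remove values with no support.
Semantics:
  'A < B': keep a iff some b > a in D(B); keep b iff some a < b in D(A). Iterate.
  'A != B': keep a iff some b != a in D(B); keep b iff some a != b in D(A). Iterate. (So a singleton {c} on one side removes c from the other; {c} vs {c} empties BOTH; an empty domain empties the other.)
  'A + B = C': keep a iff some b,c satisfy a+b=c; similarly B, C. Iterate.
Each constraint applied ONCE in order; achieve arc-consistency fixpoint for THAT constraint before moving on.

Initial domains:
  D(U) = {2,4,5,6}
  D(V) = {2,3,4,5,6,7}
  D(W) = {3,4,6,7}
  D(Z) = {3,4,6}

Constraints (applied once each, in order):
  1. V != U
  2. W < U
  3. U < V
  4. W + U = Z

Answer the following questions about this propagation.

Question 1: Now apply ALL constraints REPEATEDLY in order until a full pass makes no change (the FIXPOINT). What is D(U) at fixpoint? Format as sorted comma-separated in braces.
Answer: {}

Derivation:
pass 0 (initial): D(U)={2,4,5,6}
pass 1: U {2,4,5,6}->{}; V {2,3,4,5,6,7}->{5,6,7}; W {3,4,6,7}->{}; Z {3,4,6}->{}
pass 2: V {5,6,7}->{}
pass 3: no change
Fixpoint after 3 passes: D(U) = {}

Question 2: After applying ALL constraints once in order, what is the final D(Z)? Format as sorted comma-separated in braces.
Answer: {}

Derivation:
Constraint 1 (V != U) on D(V)={2,3,4,5,6,7} D(U)={2,4,5,6}: no change
Constraint 2 (W < U) on D(W)={3,4,6,7} D(U)={2,4,5,6}: W {3,4,6,7}->{3,4}; U {2,4,5,6}->{4,5,6}
Constraint 3 (U < V) on D(U)={4,5,6} D(V)={2,3,4,5,6,7}: V {2,3,4,5,6,7}->{5,6,7}
Constraint 4 (W + U = Z) on D(W)={3,4} D(U)={4,5,6} D(Z)={3,4,6}: W {3,4}->{}; U {4,5,6}->{}; Z {3,4,6}->{}
So after all 4 constraints: D(Z) = {}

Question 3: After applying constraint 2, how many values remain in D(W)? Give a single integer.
Answer: 2

Derivation:
Constraint 1 (V != U) on D(V)={2,3,4,5,6,7} D(U)={2,4,5,6}: no change
Constraint 2 (W < U) on D(W)={3,4,6,7} D(U)={2,4,5,6}: W {3,4,6,7}->{3,4}; U {2,4,5,6}->{4,5,6}
So after constraint 2: D(W)={3,4}, size = 2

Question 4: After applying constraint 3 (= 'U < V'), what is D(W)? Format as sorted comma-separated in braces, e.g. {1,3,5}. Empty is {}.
Answer: {3,4}

Derivation:
Constraint 1 (V != U) on D(V)={2,3,4,5,6,7} D(U)={2,4,5,6}: no change
Constraint 2 (W < U) on D(W)={3,4,6,7} D(U)={2,4,5,6}: W {3,4,6,7}->{3,4}; U {2,4,5,6}->{4,5,6}
Constraint 3 (U < V) on D(U)={4,5,6} D(V)={2,3,4,5,6,7}: V {2,3,4,5,6,7}->{5,6,7}
So after constraint 3: D(W) = {3,4}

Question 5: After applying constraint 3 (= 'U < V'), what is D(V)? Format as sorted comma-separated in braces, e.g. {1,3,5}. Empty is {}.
Answer: {5,6,7}

Derivation:
Constraint 1 (V != U) on D(V)={2,3,4,5,6,7} D(U)={2,4,5,6}: no change
Constraint 2 (W < U) on D(W)={3,4,6,7} D(U)={2,4,5,6}: W {3,4,6,7}->{3,4}; U {2,4,5,6}->{4,5,6}
Constraint 3 (U < V) on D(U)={4,5,6} D(V)={2,3,4,5,6,7}: V {2,3,4,5,6,7}->{5,6,7}
So after constraint 3: D(V) = {5,6,7}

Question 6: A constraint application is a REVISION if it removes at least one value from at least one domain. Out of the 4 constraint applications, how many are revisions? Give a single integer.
Answer: 3

Derivation:
Constraint 1 (V != U) on D(V)={2,3,4,5,6,7} D(U)={2,4,5,6}: no change => not a revision
Constraint 2 (W < U) on D(W)={3,4,6,7} D(U)={2,4,5,6}: W {3,4,6,7}->{3,4}; U {2,4,5,6}->{4,5,6} => REVISION
Constraint 3 (U < V) on D(U)={4,5,6} D(V)={2,3,4,5,6,7}: V {2,3,4,5,6,7}->{5,6,7} => REVISION
Constraint 4 (W + U = Z) on D(W)={3,4} D(U)={4,5,6} D(Z)={3,4,6}: W {3,4}->{}; U {4,5,6}->{}; Z {3,4,6}->{} => REVISION
Total revisions = 3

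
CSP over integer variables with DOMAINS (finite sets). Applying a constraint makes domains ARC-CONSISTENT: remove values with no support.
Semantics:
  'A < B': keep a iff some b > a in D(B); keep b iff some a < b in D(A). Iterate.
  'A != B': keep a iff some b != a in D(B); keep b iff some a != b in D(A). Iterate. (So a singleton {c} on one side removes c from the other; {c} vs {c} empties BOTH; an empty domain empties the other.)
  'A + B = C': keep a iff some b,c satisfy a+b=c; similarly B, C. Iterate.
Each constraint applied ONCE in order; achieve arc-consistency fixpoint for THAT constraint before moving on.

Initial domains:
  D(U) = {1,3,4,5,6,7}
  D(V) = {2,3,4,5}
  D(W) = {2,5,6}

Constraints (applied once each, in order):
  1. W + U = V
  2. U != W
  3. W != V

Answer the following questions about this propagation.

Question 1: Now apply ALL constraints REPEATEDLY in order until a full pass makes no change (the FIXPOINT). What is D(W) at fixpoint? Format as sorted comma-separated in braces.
pass 0 (initial): D(W)={2,5,6}
pass 1: U {1,3,4,5,6,7}->{1,3}; V {2,3,4,5}->{3,5}; W {2,5,6}->{2}
pass 2: no change
Fixpoint after 2 passes: D(W) = {2}

Answer: {2}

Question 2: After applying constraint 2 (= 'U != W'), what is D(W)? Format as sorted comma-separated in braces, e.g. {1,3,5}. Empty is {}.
Answer: {2}

Derivation:
Constraint 1 (W + U = V) on D(W)={2,5,6} D(U)={1,3,4,5,6,7} D(V)={2,3,4,5}: W {2,5,6}->{2}; U {1,3,4,5,6,7}->{1,3}; V {2,3,4,5}->{3,5}
Constraint 2 (U != W) on D(U)={1,3} D(W)={2}: no change
So after constraint 2: D(W) = {2}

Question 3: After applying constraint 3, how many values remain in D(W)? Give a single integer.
Answer: 1

Derivation:
Constraint 1 (W + U = V) on D(W)={2,5,6} D(U)={1,3,4,5,6,7} D(V)={2,3,4,5}: W {2,5,6}->{2}; U {1,3,4,5,6,7}->{1,3}; V {2,3,4,5}->{3,5}
Constraint 2 (U != W) on D(U)={1,3} D(W)={2}: no change
Constraint 3 (W != V) on D(W)={2} D(V)={3,5}: no change
So after constraint 3: D(W)={2}, size = 1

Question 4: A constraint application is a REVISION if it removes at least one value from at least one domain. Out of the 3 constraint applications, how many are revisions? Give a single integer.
Answer: 1

Derivation:
Constraint 1 (W + U = V) on D(W)={2,5,6} D(U)={1,3,4,5,6,7} D(V)={2,3,4,5}: W {2,5,6}->{2}; U {1,3,4,5,6,7}->{1,3}; V {2,3,4,5}->{3,5} => REVISION
Constraint 2 (U != W) on D(U)={1,3} D(W)={2}: no change => not a revision
Constraint 3 (W != V) on D(W)={2} D(V)={3,5}: no change => not a revision
Total revisions = 1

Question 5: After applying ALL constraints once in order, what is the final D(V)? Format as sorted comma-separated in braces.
Constraint 1 (W + U = V) on D(W)={2,5,6} D(U)={1,3,4,5,6,7} D(V)={2,3,4,5}: W {2,5,6}->{2}; U {1,3,4,5,6,7}->{1,3}; V {2,3,4,5}->{3,5}
Constraint 2 (U != W) on D(U)={1,3} D(W)={2}: no change
Constraint 3 (W != V) on D(W)={2} D(V)={3,5}: no change
So after all 3 constraints: D(V) = {3,5}

Answer: {3,5}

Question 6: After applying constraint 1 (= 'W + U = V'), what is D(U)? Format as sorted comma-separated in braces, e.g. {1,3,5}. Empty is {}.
Answer: {1,3}

Derivation:
Constraint 1 (W + U = V) on D(W)={2,5,6} D(U)={1,3,4,5,6,7} D(V)={2,3,4,5}: W {2,5,6}->{2}; U {1,3,4,5,6,7}->{1,3}; V {2,3,4,5}->{3,5}
So after constraint 1: D(U) = {1,3}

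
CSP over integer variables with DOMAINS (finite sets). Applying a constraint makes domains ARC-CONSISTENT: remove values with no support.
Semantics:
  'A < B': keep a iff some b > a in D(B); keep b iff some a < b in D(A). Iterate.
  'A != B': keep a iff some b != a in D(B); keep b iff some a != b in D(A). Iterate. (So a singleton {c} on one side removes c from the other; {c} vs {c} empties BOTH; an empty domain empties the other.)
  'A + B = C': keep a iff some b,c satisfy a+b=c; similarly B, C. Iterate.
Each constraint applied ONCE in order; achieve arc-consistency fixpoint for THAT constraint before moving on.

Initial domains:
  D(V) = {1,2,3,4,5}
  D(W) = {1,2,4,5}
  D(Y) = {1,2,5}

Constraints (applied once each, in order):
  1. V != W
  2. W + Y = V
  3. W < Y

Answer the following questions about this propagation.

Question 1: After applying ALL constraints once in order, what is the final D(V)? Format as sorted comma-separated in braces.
Answer: {2,3,4,5}

Derivation:
Constraint 1 (V != W) on D(V)={1,2,3,4,5} D(W)={1,2,4,5}: no change
Constraint 2 (W + Y = V) on D(W)={1,2,4,5} D(Y)={1,2,5} D(V)={1,2,3,4,5}: W {1,2,4,5}->{1,2,4}; Y {1,2,5}->{1,2}; V {1,2,3,4,5}->{2,3,4,5}
Constraint 3 (W < Y) on D(W)={1,2,4} D(Y)={1,2}: W {1,2,4}->{1}; Y {1,2}->{2}
So after all 3 constraints: D(V) = {2,3,4,5}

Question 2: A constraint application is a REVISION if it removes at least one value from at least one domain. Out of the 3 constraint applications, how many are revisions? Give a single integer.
Answer: 2

Derivation:
Constraint 1 (V != W) on D(V)={1,2,3,4,5} D(W)={1,2,4,5}: no change => not a revision
Constraint 2 (W + Y = V) on D(W)={1,2,4,5} D(Y)={1,2,5} D(V)={1,2,3,4,5}: W {1,2,4,5}->{1,2,4}; Y {1,2,5}->{1,2}; V {1,2,3,4,5}->{2,3,4,5} => REVISION
Constraint 3 (W < Y) on D(W)={1,2,4} D(Y)={1,2}: W {1,2,4}->{1}; Y {1,2}->{2} => REVISION
Total revisions = 2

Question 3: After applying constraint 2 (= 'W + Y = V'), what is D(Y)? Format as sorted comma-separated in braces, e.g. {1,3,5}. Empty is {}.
Answer: {1,2}

Derivation:
Constraint 1 (V != W) on D(V)={1,2,3,4,5} D(W)={1,2,4,5}: no change
Constraint 2 (W + Y = V) on D(W)={1,2,4,5} D(Y)={1,2,5} D(V)={1,2,3,4,5}: W {1,2,4,5}->{1,2,4}; Y {1,2,5}->{1,2}; V {1,2,3,4,5}->{2,3,4,5}
So after constraint 2: D(Y) = {1,2}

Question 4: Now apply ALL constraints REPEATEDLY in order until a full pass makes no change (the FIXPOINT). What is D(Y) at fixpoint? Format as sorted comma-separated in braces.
Answer: {2}

Derivation:
pass 0 (initial): D(Y)={1,2,5}
pass 1: V {1,2,3,4,5}->{2,3,4,5}; W {1,2,4,5}->{1}; Y {1,2,5}->{2}
pass 2: V {2,3,4,5}->{3}
pass 3: no change
Fixpoint after 3 passes: D(Y) = {2}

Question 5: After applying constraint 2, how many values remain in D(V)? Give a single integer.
Constraint 1 (V != W) on D(V)={1,2,3,4,5} D(W)={1,2,4,5}: no change
Constraint 2 (W + Y = V) on D(W)={1,2,4,5} D(Y)={1,2,5} D(V)={1,2,3,4,5}: W {1,2,4,5}->{1,2,4}; Y {1,2,5}->{1,2}; V {1,2,3,4,5}->{2,3,4,5}
So after constraint 2: D(V)={2,3,4,5}, size = 4

Answer: 4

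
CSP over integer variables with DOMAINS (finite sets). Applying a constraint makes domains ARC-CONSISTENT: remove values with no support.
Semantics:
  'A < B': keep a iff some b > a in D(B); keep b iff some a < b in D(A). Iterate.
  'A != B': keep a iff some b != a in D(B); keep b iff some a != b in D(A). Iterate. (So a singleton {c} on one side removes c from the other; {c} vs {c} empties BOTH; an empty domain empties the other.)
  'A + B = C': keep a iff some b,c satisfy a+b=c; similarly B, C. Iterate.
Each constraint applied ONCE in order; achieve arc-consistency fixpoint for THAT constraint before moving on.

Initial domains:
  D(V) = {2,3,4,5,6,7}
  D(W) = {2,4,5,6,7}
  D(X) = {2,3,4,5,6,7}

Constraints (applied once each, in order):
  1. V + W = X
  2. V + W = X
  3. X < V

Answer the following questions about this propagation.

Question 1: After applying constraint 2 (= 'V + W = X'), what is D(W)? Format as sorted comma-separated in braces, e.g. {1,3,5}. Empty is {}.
Constraint 1 (V + W = X) on D(V)={2,3,4,5,6,7} D(W)={2,4,5,6,7} D(X)={2,3,4,5,6,7}: V {2,3,4,5,6,7}->{2,3,4,5}; W {2,4,5,6,7}->{2,4,5}; X {2,3,4,5,6,7}->{4,5,6,7}
Constraint 2 (V + W = X) on D(V)={2,3,4,5} D(W)={2,4,5} D(X)={4,5,6,7}: no change
So after constraint 2: D(W) = {2,4,5}

Answer: {2,4,5}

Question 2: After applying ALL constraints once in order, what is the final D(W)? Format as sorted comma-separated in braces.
Constraint 1 (V + W = X) on D(V)={2,3,4,5,6,7} D(W)={2,4,5,6,7} D(X)={2,3,4,5,6,7}: V {2,3,4,5,6,7}->{2,3,4,5}; W {2,4,5,6,7}->{2,4,5}; X {2,3,4,5,6,7}->{4,5,6,7}
Constraint 2 (V + W = X) on D(V)={2,3,4,5} D(W)={2,4,5} D(X)={4,5,6,7}: no change
Constraint 3 (X < V) on D(X)={4,5,6,7} D(V)={2,3,4,5}: X {4,5,6,7}->{4}; V {2,3,4,5}->{5}
So after all 3 constraints: D(W) = {2,4,5}

Answer: {2,4,5}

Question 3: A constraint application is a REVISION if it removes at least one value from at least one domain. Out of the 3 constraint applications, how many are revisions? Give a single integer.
Constraint 1 (V + W = X) on D(V)={2,3,4,5,6,7} D(W)={2,4,5,6,7} D(X)={2,3,4,5,6,7}: V {2,3,4,5,6,7}->{2,3,4,5}; W {2,4,5,6,7}->{2,4,5}; X {2,3,4,5,6,7}->{4,5,6,7} => REVISION
Constraint 2 (V + W = X) on D(V)={2,3,4,5} D(W)={2,4,5} D(X)={4,5,6,7}: no change => not a revision
Constraint 3 (X < V) on D(X)={4,5,6,7} D(V)={2,3,4,5}: X {4,5,6,7}->{4}; V {2,3,4,5}->{5} => REVISION
Total revisions = 2

Answer: 2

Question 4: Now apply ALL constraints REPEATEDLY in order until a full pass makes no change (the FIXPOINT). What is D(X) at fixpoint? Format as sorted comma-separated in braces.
Answer: {}

Derivation:
pass 0 (initial): D(X)={2,3,4,5,6,7}
pass 1: V {2,3,4,5,6,7}->{5}; W {2,4,5,6,7}->{2,4,5}; X {2,3,4,5,6,7}->{4}
pass 2: V {5}->{}; W {2,4,5}->{}; X {4}->{}
pass 3: no change
Fixpoint after 3 passes: D(X) = {}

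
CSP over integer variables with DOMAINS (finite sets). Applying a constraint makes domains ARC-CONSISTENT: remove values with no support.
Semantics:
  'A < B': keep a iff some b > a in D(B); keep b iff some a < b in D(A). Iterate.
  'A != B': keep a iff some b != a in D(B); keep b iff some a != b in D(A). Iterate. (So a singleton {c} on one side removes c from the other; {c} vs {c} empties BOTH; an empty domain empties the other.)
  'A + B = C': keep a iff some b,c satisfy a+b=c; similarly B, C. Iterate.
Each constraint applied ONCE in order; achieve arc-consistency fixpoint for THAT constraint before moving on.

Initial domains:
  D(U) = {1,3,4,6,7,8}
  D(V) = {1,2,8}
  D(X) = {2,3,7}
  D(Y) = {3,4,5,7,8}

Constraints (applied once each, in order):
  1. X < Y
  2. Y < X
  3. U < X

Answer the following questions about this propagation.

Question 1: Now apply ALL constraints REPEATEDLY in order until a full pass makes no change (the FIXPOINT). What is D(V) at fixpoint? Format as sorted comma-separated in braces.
pass 0 (initial): D(V)={1,2,8}
pass 1: U {1,3,4,6,7,8}->{1,3,4,6}; X {2,3,7}->{7}; Y {3,4,5,7,8}->{3,4,5}
pass 2: U {1,3,4,6}->{}; X {7}->{}; Y {3,4,5}->{}
pass 3: no change
Fixpoint after 3 passes: D(V) = {1,2,8}

Answer: {1,2,8}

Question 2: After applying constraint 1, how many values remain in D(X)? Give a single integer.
Answer: 3

Derivation:
Constraint 1 (X < Y) on D(X)={2,3,7} D(Y)={3,4,5,7,8}: no change
So after constraint 1: D(X)={2,3,7}, size = 3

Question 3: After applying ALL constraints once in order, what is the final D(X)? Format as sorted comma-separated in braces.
Constraint 1 (X < Y) on D(X)={2,3,7} D(Y)={3,4,5,7,8}: no change
Constraint 2 (Y < X) on D(Y)={3,4,5,7,8} D(X)={2,3,7}: Y {3,4,5,7,8}->{3,4,5}; X {2,3,7}->{7}
Constraint 3 (U < X) on D(U)={1,3,4,6,7,8} D(X)={7}: U {1,3,4,6,7,8}->{1,3,4,6}
So after all 3 constraints: D(X) = {7}

Answer: {7}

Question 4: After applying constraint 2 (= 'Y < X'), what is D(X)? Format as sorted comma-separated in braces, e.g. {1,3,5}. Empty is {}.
Constraint 1 (X < Y) on D(X)={2,3,7} D(Y)={3,4,5,7,8}: no change
Constraint 2 (Y < X) on D(Y)={3,4,5,7,8} D(X)={2,3,7}: Y {3,4,5,7,8}->{3,4,5}; X {2,3,7}->{7}
So after constraint 2: D(X) = {7}

Answer: {7}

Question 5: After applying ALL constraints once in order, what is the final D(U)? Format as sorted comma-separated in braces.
Answer: {1,3,4,6}

Derivation:
Constraint 1 (X < Y) on D(X)={2,3,7} D(Y)={3,4,5,7,8}: no change
Constraint 2 (Y < X) on D(Y)={3,4,5,7,8} D(X)={2,3,7}: Y {3,4,5,7,8}->{3,4,5}; X {2,3,7}->{7}
Constraint 3 (U < X) on D(U)={1,3,4,6,7,8} D(X)={7}: U {1,3,4,6,7,8}->{1,3,4,6}
So after all 3 constraints: D(U) = {1,3,4,6}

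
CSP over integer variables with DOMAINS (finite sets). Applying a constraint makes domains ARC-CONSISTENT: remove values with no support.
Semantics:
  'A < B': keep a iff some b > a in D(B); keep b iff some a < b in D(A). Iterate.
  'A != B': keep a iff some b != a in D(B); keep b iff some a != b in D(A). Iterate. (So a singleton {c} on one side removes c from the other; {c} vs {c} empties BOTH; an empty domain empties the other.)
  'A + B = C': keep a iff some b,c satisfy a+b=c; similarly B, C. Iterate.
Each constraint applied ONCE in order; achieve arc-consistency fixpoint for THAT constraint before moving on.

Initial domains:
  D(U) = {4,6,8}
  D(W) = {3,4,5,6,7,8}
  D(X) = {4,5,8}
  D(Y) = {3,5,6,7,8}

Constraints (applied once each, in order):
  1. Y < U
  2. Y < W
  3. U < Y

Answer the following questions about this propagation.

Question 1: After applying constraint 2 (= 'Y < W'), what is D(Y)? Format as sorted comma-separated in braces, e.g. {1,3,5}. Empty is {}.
Constraint 1 (Y < U) on D(Y)={3,5,6,7,8} D(U)={4,6,8}: Y {3,5,6,7,8}->{3,5,6,7}
Constraint 2 (Y < W) on D(Y)={3,5,6,7} D(W)={3,4,5,6,7,8}: W {3,4,5,6,7,8}->{4,5,6,7,8}
So after constraint 2: D(Y) = {3,5,6,7}

Answer: {3,5,6,7}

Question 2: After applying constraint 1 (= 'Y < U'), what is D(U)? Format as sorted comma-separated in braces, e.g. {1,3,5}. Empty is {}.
Answer: {4,6,8}

Derivation:
Constraint 1 (Y < U) on D(Y)={3,5,6,7,8} D(U)={4,6,8}: Y {3,5,6,7,8}->{3,5,6,7}
So after constraint 1: D(U) = {4,6,8}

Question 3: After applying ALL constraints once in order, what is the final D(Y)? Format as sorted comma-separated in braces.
Answer: {5,6,7}

Derivation:
Constraint 1 (Y < U) on D(Y)={3,5,6,7,8} D(U)={4,6,8}: Y {3,5,6,7,8}->{3,5,6,7}
Constraint 2 (Y < W) on D(Y)={3,5,6,7} D(W)={3,4,5,6,7,8}: W {3,4,5,6,7,8}->{4,5,6,7,8}
Constraint 3 (U < Y) on D(U)={4,6,8} D(Y)={3,5,6,7}: U {4,6,8}->{4,6}; Y {3,5,6,7}->{5,6,7}
So after all 3 constraints: D(Y) = {5,6,7}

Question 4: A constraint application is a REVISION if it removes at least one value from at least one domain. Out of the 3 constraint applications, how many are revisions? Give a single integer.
Answer: 3

Derivation:
Constraint 1 (Y < U) on D(Y)={3,5,6,7,8} D(U)={4,6,8}: Y {3,5,6,7,8}->{3,5,6,7} => REVISION
Constraint 2 (Y < W) on D(Y)={3,5,6,7} D(W)={3,4,5,6,7,8}: W {3,4,5,6,7,8}->{4,5,6,7,8} => REVISION
Constraint 3 (U < Y) on D(U)={4,6,8} D(Y)={3,5,6,7}: U {4,6,8}->{4,6}; Y {3,5,6,7}->{5,6,7} => REVISION
Total revisions = 3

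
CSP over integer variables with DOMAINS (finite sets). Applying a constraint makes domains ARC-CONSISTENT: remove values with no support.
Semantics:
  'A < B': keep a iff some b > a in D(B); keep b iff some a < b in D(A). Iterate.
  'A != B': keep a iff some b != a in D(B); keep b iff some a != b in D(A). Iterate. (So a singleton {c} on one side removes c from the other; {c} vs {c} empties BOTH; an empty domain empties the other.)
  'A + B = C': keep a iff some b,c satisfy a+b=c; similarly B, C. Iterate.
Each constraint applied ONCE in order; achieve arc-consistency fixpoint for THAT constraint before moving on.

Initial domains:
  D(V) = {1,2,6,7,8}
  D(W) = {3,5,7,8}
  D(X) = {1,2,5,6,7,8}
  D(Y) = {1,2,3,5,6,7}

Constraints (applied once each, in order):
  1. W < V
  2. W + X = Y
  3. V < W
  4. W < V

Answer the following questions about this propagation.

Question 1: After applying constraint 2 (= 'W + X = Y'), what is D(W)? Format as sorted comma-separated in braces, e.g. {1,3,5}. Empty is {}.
Constraint 1 (W < V) on D(W)={3,5,7,8} D(V)={1,2,6,7,8}: W {3,5,7,8}->{3,5,7}; V {1,2,6,7,8}->{6,7,8}
Constraint 2 (W + X = Y) on D(W)={3,5,7} D(X)={1,2,5,6,7,8} D(Y)={1,2,3,5,6,7}: W {3,5,7}->{3,5}; X {1,2,5,6,7,8}->{1,2}; Y {1,2,3,5,6,7}->{5,6,7}
So after constraint 2: D(W) = {3,5}

Answer: {3,5}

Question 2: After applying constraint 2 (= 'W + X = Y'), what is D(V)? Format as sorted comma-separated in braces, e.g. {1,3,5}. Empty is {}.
Constraint 1 (W < V) on D(W)={3,5,7,8} D(V)={1,2,6,7,8}: W {3,5,7,8}->{3,5,7}; V {1,2,6,7,8}->{6,7,8}
Constraint 2 (W + X = Y) on D(W)={3,5,7} D(X)={1,2,5,6,7,8} D(Y)={1,2,3,5,6,7}: W {3,5,7}->{3,5}; X {1,2,5,6,7,8}->{1,2}; Y {1,2,3,5,6,7}->{5,6,7}
So after constraint 2: D(V) = {6,7,8}

Answer: {6,7,8}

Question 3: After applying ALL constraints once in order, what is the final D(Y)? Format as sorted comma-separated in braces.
Answer: {5,6,7}

Derivation:
Constraint 1 (W < V) on D(W)={3,5,7,8} D(V)={1,2,6,7,8}: W {3,5,7,8}->{3,5,7}; V {1,2,6,7,8}->{6,7,8}
Constraint 2 (W + X = Y) on D(W)={3,5,7} D(X)={1,2,5,6,7,8} D(Y)={1,2,3,5,6,7}: W {3,5,7}->{3,5}; X {1,2,5,6,7,8}->{1,2}; Y {1,2,3,5,6,7}->{5,6,7}
Constraint 3 (V < W) on D(V)={6,7,8} D(W)={3,5}: V {6,7,8}->{}; W {3,5}->{}
Constraint 4 (W < V) on D(W)={} D(V)={}: no change
So after all 4 constraints: D(Y) = {5,6,7}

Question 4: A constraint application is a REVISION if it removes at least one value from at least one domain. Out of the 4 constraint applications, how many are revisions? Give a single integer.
Constraint 1 (W < V) on D(W)={3,5,7,8} D(V)={1,2,6,7,8}: W {3,5,7,8}->{3,5,7}; V {1,2,6,7,8}->{6,7,8} => REVISION
Constraint 2 (W + X = Y) on D(W)={3,5,7} D(X)={1,2,5,6,7,8} D(Y)={1,2,3,5,6,7}: W {3,5,7}->{3,5}; X {1,2,5,6,7,8}->{1,2}; Y {1,2,3,5,6,7}->{5,6,7} => REVISION
Constraint 3 (V < W) on D(V)={6,7,8} D(W)={3,5}: V {6,7,8}->{}; W {3,5}->{} => REVISION
Constraint 4 (W < V) on D(W)={} D(V)={}: no change => not a revision
Total revisions = 3

Answer: 3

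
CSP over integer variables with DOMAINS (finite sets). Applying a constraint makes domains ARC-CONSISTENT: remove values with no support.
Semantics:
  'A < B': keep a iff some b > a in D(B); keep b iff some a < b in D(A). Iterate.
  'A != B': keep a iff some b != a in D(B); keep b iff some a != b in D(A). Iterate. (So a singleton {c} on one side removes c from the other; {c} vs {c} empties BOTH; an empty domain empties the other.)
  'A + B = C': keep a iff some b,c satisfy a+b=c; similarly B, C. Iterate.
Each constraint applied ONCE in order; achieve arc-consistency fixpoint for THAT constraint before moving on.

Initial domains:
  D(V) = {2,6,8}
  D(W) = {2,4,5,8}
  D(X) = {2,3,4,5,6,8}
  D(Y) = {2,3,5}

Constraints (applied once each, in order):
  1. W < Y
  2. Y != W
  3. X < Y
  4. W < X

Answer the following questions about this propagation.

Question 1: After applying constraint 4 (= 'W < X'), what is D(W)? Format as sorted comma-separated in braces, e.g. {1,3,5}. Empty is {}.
Answer: {2}

Derivation:
Constraint 1 (W < Y) on D(W)={2,4,5,8} D(Y)={2,3,5}: W {2,4,5,8}->{2,4}; Y {2,3,5}->{3,5}
Constraint 2 (Y != W) on D(Y)={3,5} D(W)={2,4}: no change
Constraint 3 (X < Y) on D(X)={2,3,4,5,6,8} D(Y)={3,5}: X {2,3,4,5,6,8}->{2,3,4}
Constraint 4 (W < X) on D(W)={2,4} D(X)={2,3,4}: W {2,4}->{2}; X {2,3,4}->{3,4}
So after constraint 4: D(W) = {2}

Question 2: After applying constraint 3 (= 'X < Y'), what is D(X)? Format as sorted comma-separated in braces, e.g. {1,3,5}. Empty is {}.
Answer: {2,3,4}

Derivation:
Constraint 1 (W < Y) on D(W)={2,4,5,8} D(Y)={2,3,5}: W {2,4,5,8}->{2,4}; Y {2,3,5}->{3,5}
Constraint 2 (Y != W) on D(Y)={3,5} D(W)={2,4}: no change
Constraint 3 (X < Y) on D(X)={2,3,4,5,6,8} D(Y)={3,5}: X {2,3,4,5,6,8}->{2,3,4}
So after constraint 3: D(X) = {2,3,4}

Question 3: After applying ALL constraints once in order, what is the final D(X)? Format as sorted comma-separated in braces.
Constraint 1 (W < Y) on D(W)={2,4,5,8} D(Y)={2,3,5}: W {2,4,5,8}->{2,4}; Y {2,3,5}->{3,5}
Constraint 2 (Y != W) on D(Y)={3,5} D(W)={2,4}: no change
Constraint 3 (X < Y) on D(X)={2,3,4,5,6,8} D(Y)={3,5}: X {2,3,4,5,6,8}->{2,3,4}
Constraint 4 (W < X) on D(W)={2,4} D(X)={2,3,4}: W {2,4}->{2}; X {2,3,4}->{3,4}
So after all 4 constraints: D(X) = {3,4}

Answer: {3,4}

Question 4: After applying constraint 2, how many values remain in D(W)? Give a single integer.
Answer: 2

Derivation:
Constraint 1 (W < Y) on D(W)={2,4,5,8} D(Y)={2,3,5}: W {2,4,5,8}->{2,4}; Y {2,3,5}->{3,5}
Constraint 2 (Y != W) on D(Y)={3,5} D(W)={2,4}: no change
So after constraint 2: D(W)={2,4}, size = 2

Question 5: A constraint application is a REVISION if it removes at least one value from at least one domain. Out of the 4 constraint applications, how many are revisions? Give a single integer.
Constraint 1 (W < Y) on D(W)={2,4,5,8} D(Y)={2,3,5}: W {2,4,5,8}->{2,4}; Y {2,3,5}->{3,5} => REVISION
Constraint 2 (Y != W) on D(Y)={3,5} D(W)={2,4}: no change => not a revision
Constraint 3 (X < Y) on D(X)={2,3,4,5,6,8} D(Y)={3,5}: X {2,3,4,5,6,8}->{2,3,4} => REVISION
Constraint 4 (W < X) on D(W)={2,4} D(X)={2,3,4}: W {2,4}->{2}; X {2,3,4}->{3,4} => REVISION
Total revisions = 3

Answer: 3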